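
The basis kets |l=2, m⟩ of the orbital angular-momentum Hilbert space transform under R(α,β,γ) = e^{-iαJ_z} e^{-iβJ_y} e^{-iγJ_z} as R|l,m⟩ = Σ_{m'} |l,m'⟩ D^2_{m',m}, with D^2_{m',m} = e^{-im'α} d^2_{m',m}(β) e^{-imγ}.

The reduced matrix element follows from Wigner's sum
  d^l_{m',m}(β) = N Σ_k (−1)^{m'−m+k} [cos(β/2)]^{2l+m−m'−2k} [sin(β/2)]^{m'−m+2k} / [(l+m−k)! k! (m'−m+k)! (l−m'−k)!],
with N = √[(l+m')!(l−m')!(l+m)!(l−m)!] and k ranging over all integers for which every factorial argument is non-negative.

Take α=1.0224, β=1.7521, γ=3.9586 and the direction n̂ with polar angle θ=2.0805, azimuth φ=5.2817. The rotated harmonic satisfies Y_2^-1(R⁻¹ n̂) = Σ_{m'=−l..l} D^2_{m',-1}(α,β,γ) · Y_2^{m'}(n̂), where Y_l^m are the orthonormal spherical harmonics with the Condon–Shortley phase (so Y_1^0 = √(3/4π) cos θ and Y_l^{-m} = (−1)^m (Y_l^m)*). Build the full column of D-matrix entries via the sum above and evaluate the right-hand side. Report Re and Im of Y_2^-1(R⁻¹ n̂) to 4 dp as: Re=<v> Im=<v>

Need the full column D^2_{m',-1} for m'=−2..2 at α=1.0224, β=1.7521, γ=3.9586.
cos(β/2)=0.640191, sin(β/2)=0.768216
d^2_{-2,-1}: single k=1 term ⇒ +0.403126;  D = +0.387451-0.111323i
d^2_{-1,-1}: k∈[0..1] ⇒ +0.167972 -0.725616 = -0.557644;  D = -0.147994+0.537647i
d^2_{0,-1}: k∈[0..1] ⇒ -0.493727 +0.710944 = +0.217217;  D = -0.148664-0.158373i
d^2_{1,-1}: k∈[0..1] ⇒ +0.725616 -0.348284 = +0.377332;  D = -0.369400+0.076957i
d^2_{2,-1}: single k=0 term ⇒ -0.580483;  D = +0.195226-0.546669i
Y_2^{m'}(θ=2.0805,φ=5.2817) and Σ D·Y over m':
  (+0.3875-0.1113i)·(-0.1233+0.2673i)  (-0.1480+0.5376i)·(-0.1774-0.2771i)  (-0.1487-0.1584i)·(-0.0901+0.0000i)  (-0.3694+0.0770i)·(+0.1774-0.2771i)  (+0.1952-0.5467i)·(-0.1233-0.2673i)
Y_2^-1(R⁻¹ n̂) = -0.043720+0.208439i

Re=-0.0437 Im=0.2084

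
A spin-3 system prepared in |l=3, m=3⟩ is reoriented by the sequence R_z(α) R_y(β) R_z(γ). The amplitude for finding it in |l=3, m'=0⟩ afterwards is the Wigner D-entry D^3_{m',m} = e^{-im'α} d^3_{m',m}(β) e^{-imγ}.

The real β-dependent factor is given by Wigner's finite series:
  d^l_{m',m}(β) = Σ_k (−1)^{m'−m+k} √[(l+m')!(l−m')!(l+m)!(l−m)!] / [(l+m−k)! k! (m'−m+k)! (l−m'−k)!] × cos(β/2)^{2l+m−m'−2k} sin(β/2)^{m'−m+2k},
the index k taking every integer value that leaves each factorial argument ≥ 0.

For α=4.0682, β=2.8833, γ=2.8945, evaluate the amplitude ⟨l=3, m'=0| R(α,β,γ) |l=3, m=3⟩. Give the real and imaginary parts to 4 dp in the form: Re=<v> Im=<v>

Re=-0.0069 Im=-0.0063

First d^3_{0,3}(β=2.8833), then the phase factors e^{-i(0)α} and e^{-i(3)γ}:
c=cos(2.8833/2)=0.128788, s=sin(2.8833/2)=0.991672; N=√[6·6·720·1]=160.996894
k∈{3} keeps every argument non-negative
  k=3: (−1)^0·160.9969/(36)·0.1288^3·0.9917^3 = +0.009316
d^3_{0,3}(2.8833) = +0.009316
D = (+1.000000+0.000000i)·(+0.009316)·(-0.737606-0.675231i) = -0.006872-0.006291i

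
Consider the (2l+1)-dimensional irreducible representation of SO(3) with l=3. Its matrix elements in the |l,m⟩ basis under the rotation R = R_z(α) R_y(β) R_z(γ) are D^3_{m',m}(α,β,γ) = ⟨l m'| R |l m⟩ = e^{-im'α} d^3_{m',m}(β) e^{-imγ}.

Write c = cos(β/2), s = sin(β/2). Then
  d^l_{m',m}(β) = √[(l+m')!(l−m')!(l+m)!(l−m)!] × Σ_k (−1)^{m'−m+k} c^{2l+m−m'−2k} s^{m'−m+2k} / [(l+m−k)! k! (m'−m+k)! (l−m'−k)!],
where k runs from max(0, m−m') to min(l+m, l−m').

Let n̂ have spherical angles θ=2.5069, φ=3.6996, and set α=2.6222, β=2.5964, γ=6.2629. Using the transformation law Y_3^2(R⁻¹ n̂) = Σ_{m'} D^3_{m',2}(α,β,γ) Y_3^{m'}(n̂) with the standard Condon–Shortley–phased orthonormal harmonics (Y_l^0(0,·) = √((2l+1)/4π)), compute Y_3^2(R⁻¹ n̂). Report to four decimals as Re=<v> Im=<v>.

Need the full column D^3_{m',2} for m'=−3..3 at α=2.6222, β=2.5964, γ=6.2629.
cos(β/2)=0.269233, sin(β/2)=0.963075
d^3_{-3,2}: single k=5 term ⇒ +0.546392;  D = -0.029048+0.545619i
d^3_{-2,2}: k∈[4..5] ⇒ +0.311793 -0.797923 = -0.486130;  D = -0.263387+0.408595i
d^3_{-1,2}: k∈[3..4] ⇒ +0.110254 -0.705389 = -0.595135;  D = +0.528205-0.274199i
d^3_{0,2}: k∈[2..3] ⇒ +0.026693 -0.341552 = -0.314860;  D = -0.314600-0.012771i
d^3_{1,2}: k∈[1..2] ⇒ +0.004308 -0.110254 = -0.105946;  D = +0.089765+0.056274i
d^3_{2,2}: k∈[0..1] ⇒ +0.000381 -0.024367 = -0.023986;  D = -0.011319-0.021147i
d^3_{3,2}: single k=0 term ⇒ -0.003337;  D = -0.000093+0.003336i
Y_3^{m'}(θ=2.5069,φ=3.6996) and Σ D·Y over m':
  (-0.0290+0.5456i)·(+0.0090+0.0865i)  (-0.2634+0.4086i)·(-0.1271+0.2599i)  (+0.5282-0.2742i)·(-0.3645+0.2275i)  (-0.3146-0.0128i)·(-0.0728+0.0000i)  (+0.0898+0.0563i)·(+0.3645+0.2275i)  (-0.0113-0.0211i)·(-0.1271-0.2599i)  (-0.0001+0.0033i)·(-0.0090+0.0865i)
Y_3^2(R⁻¹ n̂) = -0.211864+0.149549i

Re=-0.2119 Im=0.1495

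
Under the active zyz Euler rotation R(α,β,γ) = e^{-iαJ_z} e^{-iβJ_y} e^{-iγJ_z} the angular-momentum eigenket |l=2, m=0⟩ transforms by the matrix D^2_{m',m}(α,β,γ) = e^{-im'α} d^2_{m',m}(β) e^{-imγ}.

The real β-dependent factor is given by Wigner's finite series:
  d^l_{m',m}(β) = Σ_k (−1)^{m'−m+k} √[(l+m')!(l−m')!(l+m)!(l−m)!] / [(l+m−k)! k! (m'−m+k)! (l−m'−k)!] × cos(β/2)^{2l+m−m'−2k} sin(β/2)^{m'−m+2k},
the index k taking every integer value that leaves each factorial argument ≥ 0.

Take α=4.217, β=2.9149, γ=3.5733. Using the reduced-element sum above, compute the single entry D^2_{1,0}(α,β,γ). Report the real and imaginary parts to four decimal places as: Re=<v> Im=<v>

Split into d^2_{1,0}(β=2.9149) × two z-phases.
c=cos(2.9149/2)=0.113104, s=sin(2.9149/2)=0.993583; N=√[6·1·2·2]=4.898979
k∈{0,1} keeps every argument non-negative
  k=0: (−1)^1·4.8990/(2)·0.1131^3·0.9936^1 = -0.003521
  k=1: (−1)^2·4.8990/(2)·0.1131^1·0.9936^3 = +0.271747
d^2_{1,0}(2.9149) = -0.003521 +0.271747 = +0.268226
D = (-0.475374+0.879784i)·(+0.268226)·(+1.000000+0.000000i) = -0.127508+0.235981i

Re=-0.1275 Im=0.2360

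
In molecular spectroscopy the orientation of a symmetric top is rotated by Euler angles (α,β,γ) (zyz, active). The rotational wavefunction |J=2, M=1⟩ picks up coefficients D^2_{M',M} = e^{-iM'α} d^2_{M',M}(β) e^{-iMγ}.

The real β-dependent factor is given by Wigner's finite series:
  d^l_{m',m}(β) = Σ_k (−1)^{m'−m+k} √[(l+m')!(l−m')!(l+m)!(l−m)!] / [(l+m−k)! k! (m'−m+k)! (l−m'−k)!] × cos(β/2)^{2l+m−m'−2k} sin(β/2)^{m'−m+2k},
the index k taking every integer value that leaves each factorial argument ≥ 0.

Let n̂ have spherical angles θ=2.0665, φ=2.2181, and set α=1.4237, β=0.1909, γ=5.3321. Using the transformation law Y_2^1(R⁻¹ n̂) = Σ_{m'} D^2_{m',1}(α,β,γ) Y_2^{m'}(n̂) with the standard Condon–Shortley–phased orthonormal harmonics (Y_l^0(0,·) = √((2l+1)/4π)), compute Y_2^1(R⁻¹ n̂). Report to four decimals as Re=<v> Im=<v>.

Need the full column D^2_{m',1} for m'=−2..2 at α=1.4237, β=0.1909, γ=5.3321.
cos(β/2)=0.995448, sin(β/2)=0.095305
d^2_{-2,1}: single k=3 term ⇒ +0.001723;  D = -0.001365-0.001052i
d^2_{-1,1}: k∈[2..3] ⇒ +0.027002 -0.000083 = +0.026919;  D = -0.019385+0.018678i
d^2_{0,1}: k∈[1..2] ⇒ +0.230276 -0.002111 = +0.228165;  D = +0.132518+0.185737i
d^2_{1,1}: k∈[0..1] ⇒ +0.981916 -0.027002 = +0.954915;  D = +0.850238-0.434692i
d^2_{2,1}: single k=0 term ⇒ -0.188019;  D = +0.060129+0.178145i
Y_2^{m'}(θ=2.0665,φ=2.2181) and Σ D·Y over m':
  (-0.0014-0.0011i)·(-0.0815+0.2876i)  (-0.0194+0.0187i)·(+0.1949+0.2578i)  (+0.1325+0.1857i)·(-0.1013+0.0000i)  (+0.8502-0.4347i)·(-0.1949+0.2578i)  (+0.0601+0.1781i)·(-0.0815-0.2876i)
Y_2^1(R⁻¹ n̂) = -0.028928+0.251669i

Re=-0.0289 Im=0.2517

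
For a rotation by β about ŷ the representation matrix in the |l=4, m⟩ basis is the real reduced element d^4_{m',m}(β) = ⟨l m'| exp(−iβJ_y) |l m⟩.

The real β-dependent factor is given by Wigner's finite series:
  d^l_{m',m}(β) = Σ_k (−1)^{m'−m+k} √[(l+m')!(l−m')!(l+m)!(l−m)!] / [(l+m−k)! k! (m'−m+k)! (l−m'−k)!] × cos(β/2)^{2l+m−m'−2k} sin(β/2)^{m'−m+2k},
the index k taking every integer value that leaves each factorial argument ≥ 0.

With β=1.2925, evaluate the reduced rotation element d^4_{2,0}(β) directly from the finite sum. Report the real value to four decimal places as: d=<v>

d=-0.1724

d^4_{2,0}(β=1.2925) via Wigner's sum:
c=cos(1.2925/2)=0.798348, s=sin(1.2925/2)=0.602197; N=√[720·2·24·24]=910.735966
k∈{0,1,2} keeps every argument non-negative
  k=0: (−1)^2·910.7360/(96)·0.7983^6·0.6022^2 = +0.890739
  k=1: (−1)^3·910.7360/(36)·0.7983^4·0.6022^4 = -1.351488
  k=2: (−1)^4·910.7360/(96)·0.7983^2·0.6022^6 = +0.288361
d^4_{2,0}(1.2925) = +0.890739 -1.351488 +0.288361 = -0.172388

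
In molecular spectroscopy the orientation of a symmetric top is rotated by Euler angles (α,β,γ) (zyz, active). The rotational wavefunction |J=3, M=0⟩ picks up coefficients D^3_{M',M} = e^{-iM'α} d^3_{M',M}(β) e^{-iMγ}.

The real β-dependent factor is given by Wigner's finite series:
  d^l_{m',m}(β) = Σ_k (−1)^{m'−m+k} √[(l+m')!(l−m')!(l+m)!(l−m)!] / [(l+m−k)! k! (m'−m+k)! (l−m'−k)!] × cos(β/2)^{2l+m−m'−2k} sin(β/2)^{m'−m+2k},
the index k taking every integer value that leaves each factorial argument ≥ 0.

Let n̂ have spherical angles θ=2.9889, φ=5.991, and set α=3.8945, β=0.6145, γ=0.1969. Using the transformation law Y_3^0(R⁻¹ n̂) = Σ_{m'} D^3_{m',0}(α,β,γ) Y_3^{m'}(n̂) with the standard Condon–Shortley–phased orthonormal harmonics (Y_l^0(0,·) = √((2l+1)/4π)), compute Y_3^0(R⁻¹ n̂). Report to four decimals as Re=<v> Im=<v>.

Need the full column D^3_{m',0} for m'=−3..3 at α=3.8945, β=0.6145, γ=0.1969.
cos(β/2)=0.953169, sin(β/2)=0.302439
d^3_{-3,0}: single k=3 term ⇒ +0.107136;  D = +0.068025-0.082770i
d^3_{-2,0}: k∈[2..3] ⇒ +0.413537 -0.041634 = +0.371903;  D = +0.024150+0.371118i
d^3_{-1,0}: k∈[1..3] ⇒ +0.824284 -0.248962 +0.008355 = +0.583677;  D = -0.425912-0.399097i
d^3_{0,0}: k∈[0..3] ⇒ +0.749927 -0.679511 +0.068412 -0.000765 = +0.138063;  D = +0.138063+0.000000i
d^3_{1,0}: k∈[0..2] ⇒ -0.824284 +0.248962 -0.008355 = -0.583677;  D = +0.425912-0.399097i
d^3_{2,0}: k∈[0..1] ⇒ +0.413537 -0.041634 = +0.371903;  D = +0.024150-0.371118i
d^3_{3,0}: single k=0 term ⇒ -0.107136;  D = -0.068025-0.082770i
Y_3^{m'}(θ=2.9889,φ=5.991) and Σ D·Y over m':
  (+0.0680-0.0828i)·(+0.0009+0.0011i)  (+0.0241+0.3711i)·(-0.0195-0.0129i)  (-0.4259-0.3991i)·(+0.1828+0.0550i)  (+0.1381+0.0000i)·(-0.6950+0.0000i)  (+0.4259-0.3991i)·(-0.1828+0.0550i)  (+0.0241-0.3711i)·(-0.0195+0.0129i)  (-0.0680-0.0828i)·(-0.0009+0.0011i)
Y_3^0(R⁻¹ n̂) = -0.198864+0.000000i

Re=-0.1989 Im=0.0000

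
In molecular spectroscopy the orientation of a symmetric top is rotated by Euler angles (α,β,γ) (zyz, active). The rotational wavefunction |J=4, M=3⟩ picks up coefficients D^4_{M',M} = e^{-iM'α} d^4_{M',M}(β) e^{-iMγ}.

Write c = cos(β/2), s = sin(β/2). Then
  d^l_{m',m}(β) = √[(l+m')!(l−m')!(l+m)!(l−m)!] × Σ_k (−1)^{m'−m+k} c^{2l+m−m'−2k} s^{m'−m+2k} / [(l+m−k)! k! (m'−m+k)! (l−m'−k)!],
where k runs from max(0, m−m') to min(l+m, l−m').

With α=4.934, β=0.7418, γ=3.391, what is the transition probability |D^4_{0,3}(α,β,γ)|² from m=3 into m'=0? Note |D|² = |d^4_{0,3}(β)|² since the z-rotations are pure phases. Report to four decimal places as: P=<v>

First d^4_{0,3}(β=0.7418), then the phase factors e^{-i(0)α} and e^{-i(3)γ}:
c=cos(0.7418/2)=0.932002, s=sin(0.7418/2)=0.362454; N=√[24·24·5040·1]=1703.830978
k∈{3,4} keeps every argument non-negative
  k=3: (−1)^0·1703.8310/(144)·0.9320^5·0.3625^3 = +0.396193
  k=4: (−1)^1·1703.8310/(144)·0.9320^3·0.3625^5 = -0.059921
d^4_{0,3}(0.7418) = +0.396193 -0.059921 = +0.336272
|D^4_{0,3}|² = |d^4_{0,3}(β)|² = (+0.336272)² = 0.113079 (the z-rotation phases have unit modulus)

P=0.1131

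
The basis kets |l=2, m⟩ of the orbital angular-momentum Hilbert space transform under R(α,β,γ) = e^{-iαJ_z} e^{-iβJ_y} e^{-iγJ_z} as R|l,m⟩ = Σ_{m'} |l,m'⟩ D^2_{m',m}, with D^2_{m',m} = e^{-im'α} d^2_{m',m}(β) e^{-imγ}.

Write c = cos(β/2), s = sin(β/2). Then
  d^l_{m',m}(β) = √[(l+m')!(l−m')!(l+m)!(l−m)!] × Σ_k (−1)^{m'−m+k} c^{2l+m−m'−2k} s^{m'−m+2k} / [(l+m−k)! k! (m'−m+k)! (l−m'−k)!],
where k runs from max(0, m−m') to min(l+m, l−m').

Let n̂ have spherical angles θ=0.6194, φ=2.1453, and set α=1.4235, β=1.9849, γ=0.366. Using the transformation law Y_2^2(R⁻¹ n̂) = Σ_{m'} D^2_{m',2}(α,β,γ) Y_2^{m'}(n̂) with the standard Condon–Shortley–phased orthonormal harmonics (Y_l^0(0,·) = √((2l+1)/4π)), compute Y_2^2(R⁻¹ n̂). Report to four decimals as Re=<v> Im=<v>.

Re=0.0189 Im=-0.3838

Need the full column D^2_{m',2} for m'=−2..2 at α=1.4235, β=1.9849, γ=0.366.
cos(β/2)=0.546640, sin(β/2)=0.837368
d^2_{-2,2}: single k=4 term ⇒ +0.491660;  D = -0.254551+0.420635i
d^2_{-1,2}: single k=3 term ⇒ +0.641919;  D = +0.494464+0.409347i
d^2_{0,2}: single k=2 term ⇒ +0.513229;  D = +0.381760-0.343021i
d^2_{1,2}: single k=1 term ⇒ +0.273559;  D = -0.150991-0.228114i
d^2_{2,2}: single k=0 term ⇒ +0.089291;  D = -0.080884+0.037823i
Y_2^{m'}(θ=0.6194,φ=2.1453) and Σ D·Y over m':
  (-0.2546+0.4206i)·(-0.0533+0.1188i)  (+0.4945+0.4093i)·(-0.1984-0.3066i)  (+0.3818-0.3430i)·(+0.3119+0.0000i)  (-0.1510-0.2281i)·(+0.1984-0.3066i)  (-0.0809+0.0378i)·(-0.0533-0.1188i)
Y_2^2(R⁻¹ n̂) = +0.018945-0.383842i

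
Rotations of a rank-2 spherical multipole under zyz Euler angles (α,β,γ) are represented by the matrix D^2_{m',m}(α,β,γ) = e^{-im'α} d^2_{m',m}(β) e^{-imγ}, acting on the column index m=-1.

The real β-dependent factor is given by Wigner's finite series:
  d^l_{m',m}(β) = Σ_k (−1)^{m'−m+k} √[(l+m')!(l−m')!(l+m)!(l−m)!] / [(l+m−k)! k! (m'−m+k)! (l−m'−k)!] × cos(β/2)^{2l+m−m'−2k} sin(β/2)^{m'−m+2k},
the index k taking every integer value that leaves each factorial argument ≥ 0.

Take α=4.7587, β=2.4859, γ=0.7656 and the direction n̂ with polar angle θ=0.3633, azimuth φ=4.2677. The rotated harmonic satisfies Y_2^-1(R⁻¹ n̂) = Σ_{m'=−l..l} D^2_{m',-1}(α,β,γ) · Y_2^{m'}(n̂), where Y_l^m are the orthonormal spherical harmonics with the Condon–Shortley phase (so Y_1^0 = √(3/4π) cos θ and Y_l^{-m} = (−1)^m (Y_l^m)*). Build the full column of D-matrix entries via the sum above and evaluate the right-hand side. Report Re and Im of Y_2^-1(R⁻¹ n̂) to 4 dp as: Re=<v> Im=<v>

Re=0.2999 Im=0.1896

Need the full column D^2_{m',-1} for m'=−2..2 at α=4.7587, β=2.4859, γ=0.7656.
cos(β/2)=0.322005, sin(β/2)=0.946738
d^2_{-2,-1}: single k=1 term ⇒ +0.063219;  D = -0.041331-0.047837i
d^2_{-1,-1}: k∈[0..1] ⇒ +0.010751 -0.278808 = -0.268057;  D = -0.194503+0.184454i
d^2_{0,-1}: k∈[0..1] ⇒ -0.077427 +0.669310 = +0.591883;  D = +0.426728+0.410157i
d^2_{1,-1}: k∈[0..1] ⇒ +0.278808 -0.803377 = -0.524569;  D = +0.345612-0.394619i
d^2_{2,-1}: single k=0 term ⇒ -0.546490;  D = +0.427338+0.340636i
Y_2^{m'}(θ=0.3633,φ=4.2677) and Σ D·Y over m':
  (-0.0413-0.0478i)·(-0.0307-0.0379i)  (-0.1945+0.1845i)·(-0.1104+0.2317i)  (+0.4267+0.4102i)·(+0.5113+0.0000i)  (+0.3456-0.3946i)·(+0.1104+0.2317i)  (+0.4273+0.3406i)·(-0.0307+0.0379i)
Y_2^-1(R⁻¹ n̂) = +0.299917+0.189554i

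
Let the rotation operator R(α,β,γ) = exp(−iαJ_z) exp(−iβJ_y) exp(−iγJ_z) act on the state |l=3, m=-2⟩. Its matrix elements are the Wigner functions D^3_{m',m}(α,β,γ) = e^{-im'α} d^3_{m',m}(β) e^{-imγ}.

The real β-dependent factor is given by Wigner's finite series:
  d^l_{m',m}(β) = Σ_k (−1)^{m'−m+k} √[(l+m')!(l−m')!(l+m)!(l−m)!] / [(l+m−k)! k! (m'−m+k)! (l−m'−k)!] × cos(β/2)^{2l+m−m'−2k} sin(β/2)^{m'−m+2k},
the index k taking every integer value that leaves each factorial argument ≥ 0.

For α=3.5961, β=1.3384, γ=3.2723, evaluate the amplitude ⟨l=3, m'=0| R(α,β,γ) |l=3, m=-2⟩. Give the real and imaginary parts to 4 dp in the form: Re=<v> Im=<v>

D^3_{0,-2}(3.5961,1.3384,3.2723) = e^{-i·0·3.5961}·d^3_{0,-2}(1.3384)·e^{-i·-2·3.2723}. Compute d first:
With c≡cos(β/2)=0.784318 and s≡sin(β/2)=0.620359, N=[6·6·1·120]^{1/2}=65.726707
k: max(0,(-2)−(0))=0 … min(3+(-2),3−(0))=1
  k=0: (−1)^2·65.7267/(12)·0.7843^4·0.6204^2 = +0.797656
  k=1: (−1)^3·65.7267/(12)·0.7843^2·0.6204^4 = -0.499019
d^3_{0,-2}(1.3384) = +0.797656 -0.499019 = +0.298637
Attach z-rotation phases: D = e^{-i(0)(3.5961)}·(+0.298637)·e^{-i(-2)(3.2723)} = +0.288491+0.077182i

Re=0.2885 Im=0.0772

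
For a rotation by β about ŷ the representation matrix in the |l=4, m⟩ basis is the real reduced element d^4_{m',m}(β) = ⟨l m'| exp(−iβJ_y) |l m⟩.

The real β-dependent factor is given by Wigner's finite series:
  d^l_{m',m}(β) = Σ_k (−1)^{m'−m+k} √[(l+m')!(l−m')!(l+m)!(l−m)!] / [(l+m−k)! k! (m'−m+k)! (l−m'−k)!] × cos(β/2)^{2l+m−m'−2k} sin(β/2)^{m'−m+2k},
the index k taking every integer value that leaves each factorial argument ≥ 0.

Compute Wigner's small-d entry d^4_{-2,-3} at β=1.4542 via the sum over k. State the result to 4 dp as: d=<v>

d^4_{-2,-3}(β=1.4542) via Wigner's sum:
c=cos(1.4542/2)=0.747105, s=sin(1.4542/2)=0.664706; N=√[2·720·1·5040]=2693.993318
The bounds max(0,m−m')=0 and min(l+m,l−m')=1 give 2 terms
  k=0: (−1)^1·2693.9933/(720)·0.7471^7·0.6647^1 = -0.323121
  k=1: (−1)^2·2693.9933/(240)·0.7471^5·0.6647^3 = +0.767331
d^4_{-2,-3}(1.4542) = -0.323121 +0.767331 = +0.444209

d=0.4442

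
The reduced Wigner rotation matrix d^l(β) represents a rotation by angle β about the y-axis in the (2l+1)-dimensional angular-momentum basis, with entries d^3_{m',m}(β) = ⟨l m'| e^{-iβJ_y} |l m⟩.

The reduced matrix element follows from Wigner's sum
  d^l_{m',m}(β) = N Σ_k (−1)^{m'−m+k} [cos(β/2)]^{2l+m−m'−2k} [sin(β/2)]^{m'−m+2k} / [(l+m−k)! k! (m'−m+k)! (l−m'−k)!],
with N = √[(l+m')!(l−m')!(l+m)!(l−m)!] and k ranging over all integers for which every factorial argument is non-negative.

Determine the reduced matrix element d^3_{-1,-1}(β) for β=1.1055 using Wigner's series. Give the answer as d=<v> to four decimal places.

d=-0.4468

d^3_{-1,-1}(β=1.1055) via Wigner's sum:
With c≡cos(β/2)=0.851084 and s≡sin(β/2)=0.525030, N=[2·24·2·24]^{1/2}=48.000000
Admissible k: 0..2 (factorial args all ≥0)
  k=0: (−1)^0·48.0000/(48)·0.8511^6·0.5250^0 = +0.380044
  k=1: (−1)^1·48.0000/(6)·0.8511^4·0.5250^2 = -1.157037
  k=2: (−1)^2·48.0000/(8)·0.8511^2·0.5250^4 = +0.330241
d^3_{-1,-1}(1.1055) = +0.380044 -1.157037 +0.330241 = -0.446751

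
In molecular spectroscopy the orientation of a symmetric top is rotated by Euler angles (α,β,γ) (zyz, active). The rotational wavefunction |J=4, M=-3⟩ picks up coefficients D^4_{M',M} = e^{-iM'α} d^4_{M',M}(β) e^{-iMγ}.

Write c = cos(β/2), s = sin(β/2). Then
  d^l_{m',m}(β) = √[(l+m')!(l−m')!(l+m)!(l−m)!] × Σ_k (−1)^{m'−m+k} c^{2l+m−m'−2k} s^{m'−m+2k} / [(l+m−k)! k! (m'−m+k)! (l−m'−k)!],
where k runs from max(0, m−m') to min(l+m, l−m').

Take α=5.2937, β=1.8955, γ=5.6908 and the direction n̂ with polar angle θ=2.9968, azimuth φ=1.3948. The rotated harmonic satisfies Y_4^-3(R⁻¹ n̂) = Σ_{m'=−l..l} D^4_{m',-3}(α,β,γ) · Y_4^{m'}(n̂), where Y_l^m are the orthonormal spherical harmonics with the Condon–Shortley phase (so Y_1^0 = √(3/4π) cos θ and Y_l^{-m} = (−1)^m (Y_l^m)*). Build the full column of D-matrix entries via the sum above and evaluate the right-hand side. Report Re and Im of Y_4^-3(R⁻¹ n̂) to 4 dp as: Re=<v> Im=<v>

Re=-0.1233 Im=-0.2197

Need the full column D^4_{m',-3} for m'=−4..4 at α=5.2937, β=1.8955, γ=5.6908.
cos(β/2)=0.583512, sin(β/2)=0.812105
d^4_{-4,-3}: single k=1 term ⇒ +0.052906;  D = +0.045156+0.027567i
d^4_{-3,-3}: k∈[0..1] ⇒ +0.013440 -0.182230 = -0.168790;  D = -0.005607-0.168697i
d^4_{-2,-3}: k∈[0..1] ⇒ -0.069988 +0.406696 = +0.336708;  D = -0.275104+0.194138i
d^4_{-1,-3}: k∈[0..1] ⇒ +0.206629 -0.667061 = -0.460432;  D = +0.428443+0.168623i
d^4_{0,-3}: k∈[0..1] ⇒ -0.428695 +0.830373 = +0.401678;  D = -0.082303-0.393155i
d^4_{1,-3}: k∈[0..1] ⇒ +0.667061 -0.775250 = -0.108189;  D = -0.076327+0.076675i
d^4_{2,-3}: k∈[0..1] ⇒ -0.787761 +0.508625 = -0.279136;  D = -0.273470-0.055952i
d^4_{3,-3}: k∈[0..1] ⇒ +0.683706 -0.189189 = +0.494517;  D = +0.183195+0.459333i
d^4_{4,-3}: single k=0 term ⇒ -0.384484;  D = +0.220255-0.315144i
Y_4^{m'}(θ=2.9968,φ=1.3948) and Σ D·Y over m':
  (+0.0452+0.0276i)·(+0.0001+0.0001i)  (-0.0056-0.1687i)·(+0.0019-0.0032i)  (-0.2751+0.1941i)·(-0.0383-0.0141i)  (+0.4284+0.1686i)·(-0.0456+0.2563i)  (-0.0823-0.3932i)·(+0.7598+0.0000i)  (-0.0763+0.0767i)·(+0.0456+0.2563i)  (-0.2735-0.0560i)·(-0.0383+0.0141i)  (+0.1832+0.4593i)·(-0.0019-0.0032i)  (+0.2203-0.3151i)·(+0.0001-0.0001i)
Y_4^-3(R⁻¹ n̂) = -0.123330-0.219732i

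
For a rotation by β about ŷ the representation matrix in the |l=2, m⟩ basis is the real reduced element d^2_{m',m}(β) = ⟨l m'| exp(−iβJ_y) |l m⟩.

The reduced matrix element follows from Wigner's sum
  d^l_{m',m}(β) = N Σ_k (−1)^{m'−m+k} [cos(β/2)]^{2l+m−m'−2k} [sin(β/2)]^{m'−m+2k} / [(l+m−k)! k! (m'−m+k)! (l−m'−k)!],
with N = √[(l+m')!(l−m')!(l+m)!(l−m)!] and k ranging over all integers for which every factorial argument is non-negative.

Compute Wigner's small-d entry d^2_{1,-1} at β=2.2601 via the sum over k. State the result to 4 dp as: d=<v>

d^2_{1,-1}(β=2.2601) via Wigner's sum:
Half-angle: c=0.426615, s=0.904434. N=√(6·1·1·6)=6.000000
Admissible k: 0..1 (factorial args all ≥0)
  k=0: (−1)^2·6.0000/(2)·0.4266^2·0.9044^2 = +0.446628
  k=1: (−1)^3·6.0000/(6)·0.4266^0·0.9044^4 = -0.669124
d^2_{1,-1}(2.2601) = +0.446628 -0.669124 = -0.222496

d=-0.2225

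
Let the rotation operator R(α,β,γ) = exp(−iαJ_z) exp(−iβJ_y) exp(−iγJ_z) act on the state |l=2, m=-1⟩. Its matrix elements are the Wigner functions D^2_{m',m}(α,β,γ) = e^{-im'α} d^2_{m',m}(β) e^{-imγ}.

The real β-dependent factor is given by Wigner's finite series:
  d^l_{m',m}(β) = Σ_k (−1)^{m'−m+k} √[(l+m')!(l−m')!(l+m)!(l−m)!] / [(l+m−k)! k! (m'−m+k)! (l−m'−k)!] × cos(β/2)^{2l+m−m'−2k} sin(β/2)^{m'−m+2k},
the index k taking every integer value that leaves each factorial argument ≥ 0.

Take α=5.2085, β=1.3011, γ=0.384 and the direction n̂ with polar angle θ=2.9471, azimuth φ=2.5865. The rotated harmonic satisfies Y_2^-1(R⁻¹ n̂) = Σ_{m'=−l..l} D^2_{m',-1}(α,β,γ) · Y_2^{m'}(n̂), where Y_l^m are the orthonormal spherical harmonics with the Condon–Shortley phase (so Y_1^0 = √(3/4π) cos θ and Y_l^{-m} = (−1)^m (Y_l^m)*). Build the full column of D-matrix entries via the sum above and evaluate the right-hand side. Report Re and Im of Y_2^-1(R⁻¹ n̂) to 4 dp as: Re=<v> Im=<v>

Re=-0.2613 Im=-0.1394

Need the full column D^2_{m',-1} for m'=−2..2 at α=5.2085, β=1.3011, γ=0.384.
cos(β/2)=0.795751, sin(β/2)=0.605624
d^2_{-2,-1}: single k=1 term ⇒ +0.610330;  D = -0.118007-0.598813i
d^2_{-1,-1}: k∈[0..1] ⇒ +0.400967 -0.696758 = -0.295791;  D = -0.227999+0.188438i
d^2_{0,-1}: k∈[0..1] ⇒ -0.747498 +0.432974 = -0.314524;  D = -0.291618-0.117831i
d^2_{1,-1}: k∈[0..1] ⇒ +0.696758 -0.134528 = +0.562230;  D = +0.062900+0.558700i
d^2_{2,-1}: single k=0 term ⇒ -0.353522;  D = +0.290123-0.202006i
Y_2^{m'}(θ=2.9471,φ=2.5865) and Σ D·Y over m':
  (-0.1180-0.5988i)·(+0.0064+0.0129i)  (-0.2280+0.1884i)·(+0.1245+0.0772i)  (-0.2916-0.1178i)·(+0.5954+0.0000i)  (+0.0629+0.5587i)·(-0.1245+0.0772i)  (+0.2901-0.2020i)·(+0.0064-0.0129i)
Y_2^-1(R⁻¹ n̂) = -0.261309-0.139416i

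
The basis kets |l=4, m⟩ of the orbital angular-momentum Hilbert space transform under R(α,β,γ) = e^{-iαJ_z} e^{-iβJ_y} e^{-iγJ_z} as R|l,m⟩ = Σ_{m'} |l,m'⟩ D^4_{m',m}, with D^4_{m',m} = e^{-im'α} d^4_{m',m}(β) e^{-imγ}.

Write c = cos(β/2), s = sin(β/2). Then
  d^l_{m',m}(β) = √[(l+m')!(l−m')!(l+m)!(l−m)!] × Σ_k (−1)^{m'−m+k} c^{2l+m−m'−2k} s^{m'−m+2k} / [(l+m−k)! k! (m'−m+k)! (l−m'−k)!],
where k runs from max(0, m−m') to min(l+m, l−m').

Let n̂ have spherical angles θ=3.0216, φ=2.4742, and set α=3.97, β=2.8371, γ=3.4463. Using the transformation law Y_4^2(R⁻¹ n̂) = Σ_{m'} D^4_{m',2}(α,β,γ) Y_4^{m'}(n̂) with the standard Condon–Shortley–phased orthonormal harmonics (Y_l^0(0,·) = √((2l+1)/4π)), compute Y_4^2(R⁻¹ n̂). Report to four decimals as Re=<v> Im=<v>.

Re=0.0308 Im=-0.1712

Need the full column D^4_{m',2} for m'=−4..4 at α=3.97, β=2.8371, γ=3.4463.
cos(β/2)=0.151659, sin(β/2)=0.988433
d^4_{-4,2}: single k=6 term ⇒ +0.113500;  D = -0.102816+0.048075i
d^4_{-3,2}: k∈[5..6] ⇒ +0.036942 -0.523073 = -0.486130;  D = -0.145987+0.463692i
d^4_{-2,2}: k∈[4..6] ⇒ +0.007574 -0.257395 +0.911124 = +0.661304;  D = +0.330536+0.572773i
d^4_{-1,2}: k∈[3..5] ⇒ +0.001096 -0.069814 +0.593109 = +0.524390;  D = -0.511866-0.113922i
d^4_{0,2}: k∈[2..4] ⇒ +0.000113 -0.012775 +0.203489 = +0.190827;  D = +0.156475-0.109227i
d^4_{1,2}: k∈[1..3] ⇒ +0.000008 -0.001644 +0.046543 = +0.044907;  D = -0.005954+0.044511i
d^4_{2,2}: k∈[0..2] ⇒ +0.000000 -0.000143 +0.007574 = +0.007432;  D = -0.004762-0.005706i
d^4_{3,2}: k∈[0..1] ⇒ -0.000007 +0.000870 = +0.000863;  D = +0.000862+0.000041i
d^4_{4,2}: single k=0 term ⇒ +0.000063;  D = -0.000045+0.000044i
Y_4^{m'}(θ=3.0216,φ=2.4742) and Σ D·Y over m':
  (-0.1028+0.0481i)·(-0.0001+0.0000i)  (-0.1460+0.4637i)·(-0.0009+0.0019i)  (+0.3305+0.5728i)·(+0.0066+0.0275i)  (-0.5119-0.1139i)·(+0.1722+0.1357i)  (+0.1565-0.1092i)·(+0.7864+0.0000i)  (-0.0060+0.0445i)·(-0.1722+0.1357i)  (-0.0048-0.0057i)·(+0.0066-0.0275i)  (+0.0009+0.0000i)·(+0.0009+0.0019i)  (-0.0000+0.0000i)·(-0.0001-0.0000i)
Y_4^2(R⁻¹ n̂) = +0.030837-0.171185i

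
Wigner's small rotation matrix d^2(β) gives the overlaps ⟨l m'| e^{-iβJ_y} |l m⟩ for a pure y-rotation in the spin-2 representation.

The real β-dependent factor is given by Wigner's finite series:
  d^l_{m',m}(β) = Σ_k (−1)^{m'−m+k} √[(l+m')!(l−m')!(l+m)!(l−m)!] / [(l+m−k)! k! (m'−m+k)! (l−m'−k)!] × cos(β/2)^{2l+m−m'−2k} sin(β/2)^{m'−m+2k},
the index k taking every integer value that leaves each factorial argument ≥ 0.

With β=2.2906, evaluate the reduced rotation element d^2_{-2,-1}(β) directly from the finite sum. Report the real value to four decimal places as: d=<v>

d^2_{-2,-1}(β=2.2906) via Wigner's sum:
With c≡cos(β/2)=0.412773 and s≡sin(β/2)=0.910834, N=[1·24·1·6]^{1/2}=12.000000
The bounds max(0,m−m')=1 and min(l+m,l−m')=1 give 1 term
  k=1: (−1)^0·12.0000/(6)·0.4128^3·0.9108^1 = +0.128116
d^2_{-2,-1}(2.2906) = +0.128116

d=0.1281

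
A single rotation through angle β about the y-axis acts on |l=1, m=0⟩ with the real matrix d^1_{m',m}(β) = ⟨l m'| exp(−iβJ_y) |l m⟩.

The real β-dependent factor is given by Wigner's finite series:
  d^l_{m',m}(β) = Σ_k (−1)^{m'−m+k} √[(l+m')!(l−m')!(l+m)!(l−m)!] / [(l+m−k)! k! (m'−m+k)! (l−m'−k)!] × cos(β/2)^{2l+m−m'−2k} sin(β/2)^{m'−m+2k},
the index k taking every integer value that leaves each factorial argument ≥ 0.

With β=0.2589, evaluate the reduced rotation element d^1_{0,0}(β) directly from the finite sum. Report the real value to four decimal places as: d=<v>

d^1_{0,0}(β=0.2589) via Wigner's sum:
Half-angle: c=0.991633, s=0.129089. N=√(1·1·1·1)=1.000000
The bounds max(0,m−m')=0 and min(l+m,l−m')=1 give 2 terms
  k=0: (−1)^0·1.0000/(1)·0.9916^2·0.1291^0 = +0.983336
  k=1: (−1)^1·1.0000/(1)·0.9916^0·0.1291^2 = -0.016664
d^1_{0,0}(0.2589) = +0.983336 -0.016664 = +0.966672

d=0.9667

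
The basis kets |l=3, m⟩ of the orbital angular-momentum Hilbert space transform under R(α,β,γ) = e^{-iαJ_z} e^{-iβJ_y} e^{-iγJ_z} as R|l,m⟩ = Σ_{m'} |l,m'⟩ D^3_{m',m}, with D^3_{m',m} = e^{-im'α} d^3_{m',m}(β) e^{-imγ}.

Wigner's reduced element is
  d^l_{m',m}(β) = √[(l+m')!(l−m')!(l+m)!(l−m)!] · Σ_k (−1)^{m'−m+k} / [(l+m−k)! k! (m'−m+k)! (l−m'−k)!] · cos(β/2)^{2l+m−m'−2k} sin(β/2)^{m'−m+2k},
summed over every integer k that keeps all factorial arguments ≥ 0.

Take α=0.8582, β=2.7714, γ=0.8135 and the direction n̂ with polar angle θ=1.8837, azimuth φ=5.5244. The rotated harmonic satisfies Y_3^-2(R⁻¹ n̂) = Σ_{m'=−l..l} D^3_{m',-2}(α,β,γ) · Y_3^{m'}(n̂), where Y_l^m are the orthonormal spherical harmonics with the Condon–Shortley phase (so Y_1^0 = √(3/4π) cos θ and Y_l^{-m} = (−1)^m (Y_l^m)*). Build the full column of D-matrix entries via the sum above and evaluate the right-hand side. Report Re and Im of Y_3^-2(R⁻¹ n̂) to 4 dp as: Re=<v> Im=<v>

Need the full column D^3_{m',-2} for m'=−3..3 at α=0.8582, β=2.7714, γ=0.8135.
cos(β/2)=0.184041, sin(β/2)=0.982919
d^3_{-3,-2}: single k=1 term ⇒ +0.000508;  D = -0.000249-0.000443i
d^3_{-2,-2}: k∈[0..1] ⇒ +0.000039 -0.005542 = -0.005503;  D = +0.005391+0.001103i
d^3_{-1,-2}: k∈[0..1] ⇒ -0.000656 +0.037439 = +0.036783;  D = -0.029139+0.022447i
d^3_{0,-2}: k∈[0..1] ⇒ +0.006071 -0.173165 = -0.167094;  D = +0.009386-0.166831i
d^3_{1,-2}: k∈[0..1] ⇒ -0.037439 +0.533953 = +0.496513;  D = +0.356867+0.345212i
d^3_{2,-2}: k∈[0..1] ⇒ +0.158078 -0.901789 = -0.743712;  D = -0.740742+0.066399i
d^3_{3,-2}: single k=0 term ⇒ -0.413598;  D = -0.241390+0.335849i
Y_3^{m'}(θ=1.8837,φ=5.5244) and Σ D·Y over m':
  (-0.0002-0.0004i)·(-0.2330+0.2736i)  (+0.0054+0.0011i)·(-0.0152-0.2844i)  (-0.0291+0.0224i)·(-0.1174-0.1113i)  (+0.0094-0.1668i)·(+0.2902+0.0000i)  (+0.3569+0.3452i)·(+0.1174-0.1113i)  (-0.7407+0.0664i)·(-0.0152+0.2844i)  (-0.2414+0.3358i)·(+0.2330+0.2736i)
Y_3^-2(R⁻¹ n̂) = -0.066391-0.247944i

Re=-0.0664 Im=-0.2479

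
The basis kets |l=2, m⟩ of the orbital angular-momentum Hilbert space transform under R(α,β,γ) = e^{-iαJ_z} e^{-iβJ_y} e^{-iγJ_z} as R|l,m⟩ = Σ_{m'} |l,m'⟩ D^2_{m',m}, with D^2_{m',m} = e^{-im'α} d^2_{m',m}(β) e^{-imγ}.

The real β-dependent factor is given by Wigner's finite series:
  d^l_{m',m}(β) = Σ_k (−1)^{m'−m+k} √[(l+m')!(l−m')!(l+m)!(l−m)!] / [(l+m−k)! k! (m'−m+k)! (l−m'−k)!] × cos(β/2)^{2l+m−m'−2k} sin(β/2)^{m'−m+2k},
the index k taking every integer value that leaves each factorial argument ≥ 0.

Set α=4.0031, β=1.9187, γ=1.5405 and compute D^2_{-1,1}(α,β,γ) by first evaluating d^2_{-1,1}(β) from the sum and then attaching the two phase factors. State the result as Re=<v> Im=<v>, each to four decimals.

Re=-0.1660 Im=0.1340

Split into d^2_{-1,1}(β=1.9187) × two z-phases.
With c≡cos(β/2)=0.574052 and s≡sin(β/2)=0.818819, N=[1·6·6·1]^{1/2}=6.000000
The bounds max(0,m−m')=2 and min(l+m,l−m')=3 give 2 terms
  k=2: (−1)^0·6.0000/(2)·0.5741^2·0.8188^2 = +0.662826
  k=3: (−1)^1·6.0000/(6)·0.5741^0·0.8188^4 = -0.449522
d^2_{-1,1}(1.9187) = +0.662826 -0.449522 = +0.213304
Phases: e^{-i·(-1)·4.0031}=-0.651294-0.758825i, e^{-i·(1)·1.5405}=+0.030292-0.999541i ⇒ D=-0.165995+0.133957i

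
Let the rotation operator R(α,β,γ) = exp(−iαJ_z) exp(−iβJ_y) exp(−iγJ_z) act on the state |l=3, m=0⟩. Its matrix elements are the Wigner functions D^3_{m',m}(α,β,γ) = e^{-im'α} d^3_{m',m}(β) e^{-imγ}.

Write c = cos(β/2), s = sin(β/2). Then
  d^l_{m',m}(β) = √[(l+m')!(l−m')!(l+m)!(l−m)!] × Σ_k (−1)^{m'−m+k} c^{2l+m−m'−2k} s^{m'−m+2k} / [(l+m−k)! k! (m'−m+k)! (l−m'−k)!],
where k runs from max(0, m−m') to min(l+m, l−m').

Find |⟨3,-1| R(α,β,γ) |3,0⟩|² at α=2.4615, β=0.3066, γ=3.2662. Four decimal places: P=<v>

Split into d^3_{-1,0}(β=0.3066) × two z-phases.
c=cos(0.3066/2)=0.988273, s=sin(0.3066/2)=0.152700; N=√[2·24·6·6]=41.569219
Admissible k: 1..3 (factorial args all ≥0)
  k=1: (−1)^0·41.5692/(12)·0.9883^5·0.1527^1 = +0.498671
  k=2: (−1)^1·41.5692/(4)·0.9883^3·0.1527^3 = -0.035716
  k=3: (−1)^2·41.5692/(12)·0.9883^1·0.1527^5 = +0.000284
d^3_{-1,0}(0.3066) = +0.498671 -0.035716 +0.000284 = +0.463239
|D^3_{-1,0}|² = |d^3_{-1,0}(β)|² = (+0.463239)² = 0.214591 (the z-rotation phases have unit modulus)

P=0.2146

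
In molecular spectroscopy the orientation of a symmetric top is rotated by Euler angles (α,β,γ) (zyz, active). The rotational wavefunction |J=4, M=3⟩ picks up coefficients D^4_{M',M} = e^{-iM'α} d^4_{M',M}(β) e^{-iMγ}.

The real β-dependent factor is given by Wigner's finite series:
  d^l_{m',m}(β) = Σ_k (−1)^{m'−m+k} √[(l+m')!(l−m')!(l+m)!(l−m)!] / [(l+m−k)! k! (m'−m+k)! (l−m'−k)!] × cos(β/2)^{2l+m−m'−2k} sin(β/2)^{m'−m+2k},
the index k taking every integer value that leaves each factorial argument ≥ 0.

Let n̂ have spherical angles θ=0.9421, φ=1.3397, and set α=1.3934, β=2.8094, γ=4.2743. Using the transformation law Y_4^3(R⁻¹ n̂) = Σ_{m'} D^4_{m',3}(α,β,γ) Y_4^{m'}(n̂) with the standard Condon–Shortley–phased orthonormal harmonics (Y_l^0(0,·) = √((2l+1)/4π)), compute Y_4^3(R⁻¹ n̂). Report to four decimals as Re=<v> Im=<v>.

Re=-0.3179 Im=0.0384

Need the full column D^4_{m',3} for m'=−4..4 at α=1.3934, β=2.8094, γ=4.2743.
cos(β/2)=0.165334, sin(β/2)=0.986238
d^4_{-4,3}: single k=7 term ⇒ +0.424402;  D = +0.241273-0.349148i
d^4_{-3,3}: k∈[6..7] ⇒ +0.176080 -0.895061 = -0.718981;  D = +0.510082+0.506706i
d^4_{-2,3}: k∈[5..6] ⇒ +0.047334 -0.561431 = -0.514097;  D = +0.420989-0.295066i
d^4_{-1,3}: k∈[4..5] ⇒ +0.009352 -0.199656 = -0.190304;  D = -0.080011-0.172667i
d^4_{0,3}: k∈[3..4] ⇒ +0.001402 -0.049895 = -0.048493;  D = -0.046906+0.012304i
d^4_{1,3}: k∈[2..3] ⇒ +0.000158 -0.009352 = -0.009194;  D = +0.000727+0.009165i
d^4_{2,3}: k∈[1..2] ⇒ +0.000012 -0.001330 = -0.001318;  D = +0.001311+0.000129i
d^4_{3,3}: k∈[0..1] ⇒ +0.000001 -0.000139 = -0.000139;  D = +0.000038-0.000133i
d^4_{4,3}: single k=0 term ⇒ -0.000009;  D = -0.000008-0.000004i
Y_4^{m'}(θ=0.9421,φ=1.3397) and Σ D·Y over m':
  (+0.2413-0.3491i)·(+0.1141+0.1512i)  (+0.5101+0.5067i)·(-0.2489+0.2995i)  (+0.4210-0.2951i)·(-0.2783-0.1387i)  (-0.0800-0.1727i)·(-0.0298+0.1268i)  (-0.0469+0.0123i)·(-0.3374+0.0000i)  (+0.0007+0.0092i)·(+0.0298+0.1268i)  (+0.0013+0.0001i)·(-0.2783+0.1387i)  (+0.0000-0.0001i)·(+0.2489+0.2995i)  (-0.0000-0.0000i)·(+0.1141-0.1512i)
Y_4^3(R⁻¹ n̂) = -0.317881+0.038423i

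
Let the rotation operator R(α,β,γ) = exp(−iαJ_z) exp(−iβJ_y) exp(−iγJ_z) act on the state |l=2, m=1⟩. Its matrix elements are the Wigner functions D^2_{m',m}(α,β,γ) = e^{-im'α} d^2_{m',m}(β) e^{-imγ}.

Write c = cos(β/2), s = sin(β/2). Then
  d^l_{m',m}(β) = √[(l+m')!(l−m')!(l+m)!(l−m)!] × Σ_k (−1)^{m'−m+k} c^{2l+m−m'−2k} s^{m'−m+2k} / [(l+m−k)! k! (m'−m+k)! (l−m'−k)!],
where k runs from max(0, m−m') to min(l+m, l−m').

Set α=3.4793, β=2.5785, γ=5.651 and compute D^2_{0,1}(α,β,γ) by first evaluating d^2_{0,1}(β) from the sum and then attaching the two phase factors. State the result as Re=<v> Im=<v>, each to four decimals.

First d^2_{0,1}(β=2.5785), then the phase factors e^{-i(0)α} and e^{-i(1)γ}:
Half-angle: c=0.277841, s=0.960627. N=√(2·2·6·1)=4.898979
k∈{1,2} keeps every argument non-negative
  k=1: (−1)^0·4.8990/(2)·0.2778^3·0.9606^1 = +0.050469
  k=2: (−1)^1·4.8990/(2)·0.2778^1·0.9606^3 = -0.603305
d^2_{0,1}(2.5785) = +0.050469 -0.603305 = -0.552836
Attach z-rotation phases: D = e^{-i(0)(3.4793)}·(-0.552836)·e^{-i(1)(5.651)} = -0.445994-0.326676i

Re=-0.4460 Im=-0.3267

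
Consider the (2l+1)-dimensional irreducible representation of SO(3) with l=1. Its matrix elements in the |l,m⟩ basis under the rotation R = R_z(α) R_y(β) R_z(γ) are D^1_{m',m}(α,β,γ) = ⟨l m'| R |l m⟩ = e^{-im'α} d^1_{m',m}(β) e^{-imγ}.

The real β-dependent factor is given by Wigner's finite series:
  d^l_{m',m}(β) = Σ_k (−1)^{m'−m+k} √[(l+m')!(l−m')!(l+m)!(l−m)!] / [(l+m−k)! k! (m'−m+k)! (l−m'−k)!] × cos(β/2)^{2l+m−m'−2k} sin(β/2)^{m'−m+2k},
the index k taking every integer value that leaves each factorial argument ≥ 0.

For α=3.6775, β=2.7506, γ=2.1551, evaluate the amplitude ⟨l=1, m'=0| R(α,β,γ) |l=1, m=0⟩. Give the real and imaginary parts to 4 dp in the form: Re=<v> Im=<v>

D^1_{0,0}(3.6775,2.7506,2.1551) = e^{-i·0·3.6775}·d^1_{0,0}(2.7506)·e^{-i·0·2.1551}. Compute d first:
With c≡cos(β/2)=0.194253 and s≡sin(β/2)=0.980951, N=[1·1·1·1]^{1/2}=1.000000
Admissible k: 0..1 (factorial args all ≥0)
  k=0: (−1)^0·1.0000/(1)·0.1943^2·0.9810^0 = +0.037734
  k=1: (−1)^1·1.0000/(1)·0.1943^0·0.9810^2 = -0.962266
d^1_{0,0}(2.7506) = +0.037734 -0.962266 = -0.924531
D = (+1.000000+0.000000i)·(-0.924531)·(+1.000000+0.000000i) = -0.924531+0.000000i

Re=-0.9245 Im=0.0000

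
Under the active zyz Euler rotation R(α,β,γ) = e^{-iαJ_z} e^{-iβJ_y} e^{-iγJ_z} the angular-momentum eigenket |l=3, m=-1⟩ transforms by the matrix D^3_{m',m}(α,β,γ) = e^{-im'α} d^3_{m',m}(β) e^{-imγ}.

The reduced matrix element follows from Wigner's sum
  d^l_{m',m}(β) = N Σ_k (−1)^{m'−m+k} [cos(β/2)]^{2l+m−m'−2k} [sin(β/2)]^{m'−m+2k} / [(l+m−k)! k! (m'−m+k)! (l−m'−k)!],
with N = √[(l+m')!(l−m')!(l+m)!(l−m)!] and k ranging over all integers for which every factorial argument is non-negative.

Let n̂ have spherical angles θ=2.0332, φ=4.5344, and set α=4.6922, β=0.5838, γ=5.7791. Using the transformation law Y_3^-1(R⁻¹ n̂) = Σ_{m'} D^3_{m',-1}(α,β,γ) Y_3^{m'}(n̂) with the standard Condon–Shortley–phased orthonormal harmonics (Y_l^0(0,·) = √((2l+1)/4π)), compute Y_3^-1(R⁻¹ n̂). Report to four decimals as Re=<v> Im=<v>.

Re=-0.2804 Im=0.1062

Need the full column D^3_{m',-1} for m'=−3..3 at α=4.6922, β=0.5838, γ=5.7791.
cos(β/2)=0.957699, sin(β/2)=0.287772
d^3_{-3,-1}: single k=2 term ⇒ +0.269811;  D = +0.144382+0.227930i
d^3_{-2,-1}: k∈[1..2] ⇒ +0.733152 -0.132393 = +0.600759;  D = -0.513893+0.311169i
d^3_{-1,-1}: k∈[0..2] ⇒ +0.771567 -0.557319 +0.037740 = +0.251988;  D = -0.126142-0.218143i
d^3_{0,-1}: k∈[0..2] ⇒ -0.803128 +0.217543 -0.006547 = -0.592131;  D = -0.518480+0.286003i
d^3_{1,-1}: k∈[0..2] ⇒ +0.417989 -0.050320 +0.000568 = +0.368237;  D = +0.171315+0.325959i
d^3_{2,-1}: k∈[0..1] ⇒ -0.132393 +0.005977 = -0.126416;  D = +0.113066-0.056542i
d^3_{3,-1}: single k=0 term ⇒ +0.024361;  D = -0.010454-0.022004i
Y_3^{m'}(θ=2.0332,φ=4.5344) and Σ D·Y over m':
  (+0.1444+0.2279i)·(+0.1522-0.2575i)  (-0.5139+0.3112i)·(+0.3423+0.1273i)  (-0.1261-0.2181i)·(+0.0003-0.0014i)  (-0.5185+0.2860i)·(+0.3338+0.0000i)  (+0.1713+0.3260i)·(-0.0003-0.0014i)  (+0.1131-0.0565i)·(+0.3423-0.1273i)  (-0.0105-0.0220i)·(-0.1522-0.2575i)
Y_3^-1(R⁻¹ n̂) = -0.280386+0.106187i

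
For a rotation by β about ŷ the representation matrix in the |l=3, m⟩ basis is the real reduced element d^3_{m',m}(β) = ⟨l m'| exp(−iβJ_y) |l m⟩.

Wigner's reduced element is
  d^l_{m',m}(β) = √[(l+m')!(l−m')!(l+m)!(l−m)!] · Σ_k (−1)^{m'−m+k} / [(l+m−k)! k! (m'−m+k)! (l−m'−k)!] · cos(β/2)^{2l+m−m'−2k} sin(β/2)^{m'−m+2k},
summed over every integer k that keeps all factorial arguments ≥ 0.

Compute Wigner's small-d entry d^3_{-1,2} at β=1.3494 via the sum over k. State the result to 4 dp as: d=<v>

d^3_{-1,2}(β=1.3494) via Wigner's sum:
With c≡cos(β/2)=0.780894 and s≡sin(β/2)=0.624663, N=[2·24·120·1]^{1/2}=75.894664
k∈{3,4} keeps every argument non-negative
  k=3: (−1)^0·75.8947/(12)·0.7809^3·0.6247^3 = +0.734082
  k=4: (−1)^1·75.8947/(24)·0.7809^1·0.6247^5 = -0.234867
d^3_{-1,2}(1.3494) = +0.734082 -0.234867 = +0.499215

d=0.4992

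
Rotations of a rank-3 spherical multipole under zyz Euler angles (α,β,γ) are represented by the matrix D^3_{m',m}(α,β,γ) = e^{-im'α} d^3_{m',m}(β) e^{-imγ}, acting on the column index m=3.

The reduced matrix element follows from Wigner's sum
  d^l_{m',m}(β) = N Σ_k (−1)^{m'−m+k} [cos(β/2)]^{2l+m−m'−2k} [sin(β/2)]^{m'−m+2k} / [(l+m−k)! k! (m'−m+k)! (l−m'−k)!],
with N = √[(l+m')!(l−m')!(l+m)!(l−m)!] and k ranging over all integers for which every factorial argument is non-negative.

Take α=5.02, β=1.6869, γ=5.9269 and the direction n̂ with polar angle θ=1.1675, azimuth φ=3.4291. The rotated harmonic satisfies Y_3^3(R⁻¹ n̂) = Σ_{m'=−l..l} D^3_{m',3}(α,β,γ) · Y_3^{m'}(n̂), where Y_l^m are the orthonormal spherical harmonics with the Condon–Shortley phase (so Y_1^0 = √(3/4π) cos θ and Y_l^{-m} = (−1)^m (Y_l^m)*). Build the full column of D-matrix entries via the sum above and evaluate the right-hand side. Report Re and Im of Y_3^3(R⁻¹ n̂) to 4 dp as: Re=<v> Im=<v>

Re=-0.0529 Im=-0.4113

Need the full column D^3_{m',3} for m'=−3..3 at α=5.02, β=1.6869, γ=5.9269.
cos(β/2)=0.664890, sin(β/2)=0.746941
d^3_{-3,3}: single k=6 term ⇒ +0.173668;  D = -0.158511-0.070956i
d^3_{-2,3}: single k=5 term ⇒ +0.378668;  D = +0.042804-0.376240i
d^3_{-1,3}: single k=4 term ⇒ +0.532956;  D = +0.522924-0.102918i
d^3_{0,3}: single k=3 term ⇒ +0.547802;  D = +0.263563+0.480231i
d^3_{1,3}: single k=2 term ⇒ +0.422297;  D = -0.291310+0.305733i
d^3_{2,3}: single k=1 term ⇒ +0.237745;  D = -0.213699-0.104188i
d^3_{3,3}: single k=0 term ⇒ +0.086397;  D = +0.012571-0.085477i
Y_3^{m'}(θ=1.1675,φ=3.4291) and Σ D·Y over m':
  (-0.1585-0.0710i)·(-0.2112+0.2466i)  (+0.0428-0.3762i)·(+0.2847-0.1845i)  (+0.5229-0.1029i)·(+0.0655-0.0194i)  (+0.2636+0.4802i)·(-0.3266+0.0000i)  (-0.2913+0.3057i)·(-0.0655-0.0194i)  (-0.2137-0.1042i)·(+0.2847+0.1845i)  (+0.0126-0.0855i)·(+0.2112+0.2466i)
Y_3^3(R⁻¹ n̂) = -0.052944-0.411283i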